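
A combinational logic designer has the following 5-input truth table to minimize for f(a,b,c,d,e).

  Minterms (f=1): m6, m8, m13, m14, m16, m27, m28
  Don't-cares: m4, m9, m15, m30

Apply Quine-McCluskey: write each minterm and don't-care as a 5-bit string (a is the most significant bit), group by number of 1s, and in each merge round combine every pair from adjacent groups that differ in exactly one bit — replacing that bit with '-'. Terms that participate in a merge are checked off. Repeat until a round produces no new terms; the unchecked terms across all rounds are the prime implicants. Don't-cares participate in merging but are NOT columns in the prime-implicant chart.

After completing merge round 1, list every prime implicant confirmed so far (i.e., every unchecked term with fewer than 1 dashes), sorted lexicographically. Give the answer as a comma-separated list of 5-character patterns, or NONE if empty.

10000, 11011

[col 0] 00100*, 00110*, 01000*, 01001*, 01101*, 01110*, 01111*, 10000, 11011, 11100*, 11110*
[col 1] -1110, 0-110, 001-0, 01-01, 0100-, 011-1, 0111-, 111-0
Prime implicants: -1110, 0-110, 001-0, 01-01, 0100-, 011-1, 0111-, 10000, 11011, 111-0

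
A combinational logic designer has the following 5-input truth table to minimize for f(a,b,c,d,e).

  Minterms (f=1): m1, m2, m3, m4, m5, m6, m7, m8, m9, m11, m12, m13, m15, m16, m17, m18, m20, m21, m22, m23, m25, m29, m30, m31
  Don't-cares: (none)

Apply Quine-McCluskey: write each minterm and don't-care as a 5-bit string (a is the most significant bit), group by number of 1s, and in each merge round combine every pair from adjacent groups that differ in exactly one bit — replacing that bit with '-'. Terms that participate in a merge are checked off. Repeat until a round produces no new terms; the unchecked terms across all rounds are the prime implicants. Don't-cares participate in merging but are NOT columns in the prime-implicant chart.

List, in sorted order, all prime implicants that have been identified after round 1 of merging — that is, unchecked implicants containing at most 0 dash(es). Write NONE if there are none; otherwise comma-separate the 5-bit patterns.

[col 0] 00001*, 00010*, 00011*, 00100*, 00101*, 00110*, 00111*, 01000*, 01001*, 01011*, 01100*, 01101*, 01111*, 10000*, 10001*, 10010*, 10100*, 10101*, 10110*, 10111*, 11001*, 11101*, 11110*, 11111*
[col 1] -0001*, -0010*, -0100*, -0101*, -0110*, -0111*, -1001*, -1101*, -1111*, 0-001*, 0-011*, 0-100*, 0-101*, 0-111*, 00-01*, 00-10*, 00-11*, 000-1*, 0001-*, 001-0*, 001-1*, 0010-*, 0011-*, 01-00*, 01-01*, 01-11*, 010-1*, 0100-*, 011-1*, 0110-*, 1-001*, 1-101*, 1-110*, 1-111*, 10-00*, 10-01*, 10-10*, 100-0*, 1000-*, 101-0*, 101-1*, 1010-*, 1011-*, 11-01*, 111-1*, 1111-*
[col 2] --001*, --101*, --111*, -0-01*, -0-10, -01-0*, -01-1*, -010-*, -011-*, -1-01*, -11-1*, 0--01*, 0--11*, 0-0-1*, 0-1-1*, 0-10-, 00--1*, 00-1-, 001--*, 01--1*, 01-0-, 1--01*, 1-1-1*, 1-11-, 10--0, 10-0-, 101--*
[col 3] ---01, --1-1, -01--, 0---1
Prime implicants: ---01, --1-1, -0-10, -01--, 0---1, 0-10-, 00-1-, 01-0-, 1-11-, 10--0, 10-0-

NONE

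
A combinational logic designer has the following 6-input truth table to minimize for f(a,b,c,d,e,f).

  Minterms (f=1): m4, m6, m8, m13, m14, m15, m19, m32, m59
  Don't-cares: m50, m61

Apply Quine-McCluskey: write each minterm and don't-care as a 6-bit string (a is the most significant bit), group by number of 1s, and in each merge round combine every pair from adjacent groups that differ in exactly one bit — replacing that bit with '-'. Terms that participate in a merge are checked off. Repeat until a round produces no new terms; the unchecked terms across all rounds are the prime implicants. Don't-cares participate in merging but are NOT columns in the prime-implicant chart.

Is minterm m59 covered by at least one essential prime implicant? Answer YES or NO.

Round 0: 000100✓ 000110✓ 001000 001101✓ 001110✓ 001111✓ 010011 100000 110010 111011 111101
Round 1: 00-110 0001-0 0011-1 00111-
PIs = {00-110, 0001-0, 001000, 0011-1, 00111-, 010011, 100000, 110010, 111011, 111101}
Coverage chart:
  m4: 0001-0 ←essential
  m6: 00-110,0001-0
  m8: 001000 ←essential
  m13: 0011-1 ←essential
  m14: 00-110,00111-
  m15: 0011-1,00111-
  m19: 010011 ←essential
  m32: 100000 ←essential
  m59: 111011 ←essential
Essential: 0001-0, 001000, 0011-1, 010011, 100000, 111011

YES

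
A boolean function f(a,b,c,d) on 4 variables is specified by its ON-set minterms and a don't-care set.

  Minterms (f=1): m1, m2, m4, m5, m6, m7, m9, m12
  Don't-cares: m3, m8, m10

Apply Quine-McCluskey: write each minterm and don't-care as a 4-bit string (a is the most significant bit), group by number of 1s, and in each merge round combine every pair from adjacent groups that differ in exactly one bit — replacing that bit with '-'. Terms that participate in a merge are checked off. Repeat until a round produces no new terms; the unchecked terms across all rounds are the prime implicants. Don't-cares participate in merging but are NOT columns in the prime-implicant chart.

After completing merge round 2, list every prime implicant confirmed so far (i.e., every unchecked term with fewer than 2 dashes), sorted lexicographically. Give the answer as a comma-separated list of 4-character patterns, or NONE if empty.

-001, -010, -100, 1-00, 10-0, 100-

[col 0] 0001*, 0010*, 0011*, 0100*, 0101*, 0110*, 0111*, 1000*, 1001*, 1010*, 1100*
[col 1] -001, -010, -100, 0-01*, 0-10*, 0-11*, 00-1*, 001-*, 01-0*, 01-1*, 010-*, 011-*, 1-00, 10-0, 100-
[col 2] 0--1, 0-1-, 01--
Prime implicants: -001, -010, -100, 0--1, 0-1-, 01--, 1-00, 10-0, 100-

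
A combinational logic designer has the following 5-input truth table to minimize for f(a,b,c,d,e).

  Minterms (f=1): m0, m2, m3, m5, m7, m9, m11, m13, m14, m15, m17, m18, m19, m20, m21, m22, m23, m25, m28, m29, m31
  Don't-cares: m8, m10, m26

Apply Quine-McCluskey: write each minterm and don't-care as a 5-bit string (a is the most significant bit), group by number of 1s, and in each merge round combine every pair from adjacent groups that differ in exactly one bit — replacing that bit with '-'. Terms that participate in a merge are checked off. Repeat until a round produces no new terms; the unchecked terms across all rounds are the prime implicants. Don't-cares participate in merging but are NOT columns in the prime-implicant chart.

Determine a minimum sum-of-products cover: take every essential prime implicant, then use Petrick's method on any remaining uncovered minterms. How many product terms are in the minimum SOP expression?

8

size-2^0 implicants → 00000(✓)  00010(✓)  00011(✓)  00101(✓)  00111(✓)  01000(✓)  01001(✓)  01010(✓)  01011(✓)  01101(✓)  01110(✓)  01111(✓)  10001(✓)  10010(✓)  10011(✓)  10100(✓)  10101(✓)  10110(✓)  10111(✓)  11001(✓)  11010(✓)  11100(✓)  11101(✓)  11111(✓)
size-2^1 implicants → -0010(✓)  -0011(✓)  -0101(✓)  -0111(✓)  -1001(✓)  -1010(✓)  -1101(✓)  -1111(✓)  0-000(✓)  0-010(✓)  0-011(✓)  0-101(✓)  0-111(✓)  00-11(✓)  000-0(✓)  0001-(✓)  001-1(✓)  01-01(✓)  01-10(✓)  01-11(✓)  010-0(✓)  010-1(✓)  0100-(✓)  0101-(✓)  011-1(✓)  0111-(✓)  1-001(✓)  1-010(✓)  1-100(✓)  1-101(✓)  1-111(✓)  10-01(✓)  10-10(✓)  10-11(✓)  100-1(✓)  1001-(✓)  101-0(✓)  101-1(✓)  1010-(✓)  1011-(✓)  11-01(✓)  111-1(✓)  1110-(✓)
size-2^2 implicants → --010  --101(✓)  --111(✓)  -0-11  -001-  -01-1(✓)  -1-01  -11-1(✓)  0--11  0-0-0  0-01-  0-1-1(✓)  01--1  01-1-  010--  1--01  1-1-1(✓)  1-10-  10--1  10-1-  101--
size-2^3 implicants → --1-1
Unchecked terms (primes): --010, --1-1, -0-11, -001-, -1-01, 0--11, 0-0-0, 0-01-, 01--1, 01-1-, 010--, 1--01, 1-10-, 10--1, 10-1-, 101--
Minterm coverage:
  m0 ⊆ 0-0-0 [E]
  m2 ⊆ --010,-001-,0-0-0,0-01-
  m3 ⊆ -0-11,-001-,0--11,0-01-
  m5 ⊆ --1-1 [E]
  m7 ⊆ --1-1,-0-11,0--11
  m9 ⊆ -1-01,01--1,010--
  m11 ⊆ 0--11,0-01-,01--1,01-1-,010--
  m13 ⊆ --1-1,-1-01,01--1
  m14 ⊆ 01-1- [E]
  m15 ⊆ --1-1,0--11,01--1,01-1-
  m17 ⊆ 1--01,10--1
  m18 ⊆ --010,-001-,10-1-
  m19 ⊆ -0-11,-001-,10--1,10-1-
  m20 ⊆ 1-10-,101--
  m21 ⊆ --1-1,1--01,1-10-,10--1,101--
  m22 ⊆ 10-1-,101--
  m23 ⊆ --1-1,-0-11,10--1,10-1-,101--
  m25 ⊆ -1-01,1--01
  m28 ⊆ 1-10- [E]
  m29 ⊆ --1-1,-1-01,1--01,1-10-
  m31 ⊆ --1-1 [E]
E = {--1-1, 0-0-0, 01-1-, 1-10-}
Petrick residual → -0-11, -1-01, 1--01, 10-1-
Cover = ce + b'de + bd'e + a'c'e' + a'bd + ad'e + acd' + ab'd  |cover|=8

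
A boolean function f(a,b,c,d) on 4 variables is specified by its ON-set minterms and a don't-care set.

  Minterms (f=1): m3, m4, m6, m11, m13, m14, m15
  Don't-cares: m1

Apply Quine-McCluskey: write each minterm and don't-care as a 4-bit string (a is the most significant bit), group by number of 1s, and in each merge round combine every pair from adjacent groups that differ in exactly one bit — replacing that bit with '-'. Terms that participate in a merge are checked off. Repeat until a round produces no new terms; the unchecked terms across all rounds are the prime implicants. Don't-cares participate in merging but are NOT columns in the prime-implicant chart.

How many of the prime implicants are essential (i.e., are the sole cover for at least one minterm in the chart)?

2

size-2^0 implicants → 0001(✓)  0011(✓)  0100(✓)  0110(✓)  1011(✓)  1101(✓)  1110(✓)  1111(✓)
size-2^1 implicants → -011  -110  00-1  01-0  1-11  11-1  111-
Unchecked terms (primes): -011, -110, 00-1, 01-0, 1-11, 11-1, 111-
Minterm coverage:
  m3 ⊆ -011,00-1
  m4 ⊆ 01-0 [E]
  m6 ⊆ -110,01-0
  m11 ⊆ -011,1-11
  m13 ⊆ 11-1 [E]
  m14 ⊆ -110,111-
  m15 ⊆ 1-11,11-1,111-
E = {01-0, 11-1}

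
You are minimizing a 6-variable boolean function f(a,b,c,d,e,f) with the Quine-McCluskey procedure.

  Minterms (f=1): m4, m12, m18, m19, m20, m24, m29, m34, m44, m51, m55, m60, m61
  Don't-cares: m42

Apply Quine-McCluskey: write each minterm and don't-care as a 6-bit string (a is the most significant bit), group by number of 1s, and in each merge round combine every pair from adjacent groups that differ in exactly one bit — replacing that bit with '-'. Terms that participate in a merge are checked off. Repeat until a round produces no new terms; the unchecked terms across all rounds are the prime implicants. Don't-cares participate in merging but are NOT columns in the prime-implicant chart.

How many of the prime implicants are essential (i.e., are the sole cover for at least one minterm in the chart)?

size-2^0 implicants → 000100(✓)  001100(✓)  010010(✓)  010011(✓)  010100(✓)  011000  011101(✓)  100010(✓)  101010(✓)  101100(✓)  110011(✓)  110111(✓)  111100(✓)  111101(✓)
size-2^1 implicants → -01100  -10011  -11101  0-0100  00-100  01001-  1-1100  10-010  110-11  11110-
Unchecked terms (primes): -01100, -10011, -11101, 0-0100, 00-100, 01001-, 011000, 1-1100, 10-010, 110-11, 11110-
Minterm coverage:
  m4 ⊆ 0-0100,00-100
  m12 ⊆ -01100,00-100
  m18 ⊆ 01001- [E]
  m19 ⊆ -10011,01001-
  m20 ⊆ 0-0100 [E]
  m24 ⊆ 011000 [E]
  m29 ⊆ -11101 [E]
  m34 ⊆ 10-010 [E]
  m44 ⊆ -01100,1-1100
  m51 ⊆ -10011,110-11
  m55 ⊆ 110-11 [E]
  m60 ⊆ 1-1100,11110-
  m61 ⊆ -11101,11110-
E = {-11101, 0-0100, 01001-, 011000, 10-010, 110-11}

6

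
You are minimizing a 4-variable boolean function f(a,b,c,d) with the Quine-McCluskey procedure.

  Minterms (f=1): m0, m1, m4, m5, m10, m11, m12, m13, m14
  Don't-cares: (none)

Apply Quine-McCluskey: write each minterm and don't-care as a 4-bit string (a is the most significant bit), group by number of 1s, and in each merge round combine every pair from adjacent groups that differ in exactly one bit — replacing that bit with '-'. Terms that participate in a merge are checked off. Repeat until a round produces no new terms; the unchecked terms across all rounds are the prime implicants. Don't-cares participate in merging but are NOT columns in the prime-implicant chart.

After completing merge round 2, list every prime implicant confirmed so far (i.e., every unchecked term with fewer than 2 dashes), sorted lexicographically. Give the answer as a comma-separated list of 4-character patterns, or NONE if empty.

1-10, 101-, 11-0

size-2^0 implicants → 0000(✓)  0001(✓)  0100(✓)  0101(✓)  1010(✓)  1011(✓)  1100(✓)  1101(✓)  1110(✓)
size-2^1 implicants → -100(✓)  -101(✓)  0-00(✓)  0-01(✓)  000-(✓)  010-(✓)  1-10  101-  11-0  110-(✓)
size-2^2 implicants → -10-  0-0-
Unchecked terms (primes): -10-, 0-0-, 1-10, 101-, 11-0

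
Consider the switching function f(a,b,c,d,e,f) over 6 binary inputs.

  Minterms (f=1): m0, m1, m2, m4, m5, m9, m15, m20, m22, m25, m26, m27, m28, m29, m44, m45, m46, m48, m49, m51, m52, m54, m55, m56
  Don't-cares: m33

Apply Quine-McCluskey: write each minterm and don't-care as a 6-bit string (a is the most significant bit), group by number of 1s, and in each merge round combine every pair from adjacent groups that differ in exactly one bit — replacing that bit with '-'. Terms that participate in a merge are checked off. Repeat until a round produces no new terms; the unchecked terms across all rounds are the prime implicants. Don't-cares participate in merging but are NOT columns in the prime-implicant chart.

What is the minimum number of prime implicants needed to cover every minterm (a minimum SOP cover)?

12

Round 0: 000000✓ 000001✓ 000010✓ 000100✓ 000101✓ 001001✓ 001111 010100✓ 010110✓ 011001✓ 011010✓ 011011✓ 011100✓ 011101✓ 100001✓ 101100✓ 101101✓ 101110✓ 110000✓ 110001✓ 110011✓ 110100✓ 110110✓ 110111✓ 111000✓
Round 1: -00001 -10100✓ -10110✓ 0-0100 0-1001 00-001 000-00✓ 000-01✓ 0000-0 00000-✓ 00010-✓ 01-100 0101-0✓ 011-01 0110-1 01101- 01110- 1-0001 1011-0 10110- 11-000 110-00 110-11 1100-1 11000- 1101-0✓ 11011-
Round 2: -101-0 000-0-
PIs = {-00001, -101-0, 0-0100, 0-1001, 00-001, 000-0-, 0000-0, 001111, 01-100, 011-01, 0110-1, 01101-, 01110-, 1-0001, 1011-0, 10110-, 11-000, 110-00, 110-11, 1100-1, 11000-, 11011-}
Coverage chart:
  m0: 000-0-,0000-0
  m1: -00001,00-001,000-0-
  m2: 0000-0 ←essential
  m4: 0-0100,000-0-
  m5: 000-0- ←essential
  m9: 0-1001,00-001
  m15: 001111 ←essential
  m20: -101-0,0-0100,01-100
  m22: -101-0 ←essential
  m25: 0-1001,011-01,0110-1
  m26: 01101- ←essential
  m27: 0110-1,01101-
  m28: 01-100,01110-
  m29: 011-01,01110-
  m44: 1011-0,10110-
  m45: 10110- ←essential
  m46: 1011-0 ←essential
  m48: 11-000,110-00,11000-
  m49: 1-0001,1100-1,11000-
  m51: 110-11,1100-1
  m52: -101-0,110-00
  m54: -101-0,11011-
  m55: 110-11,11011-
  m56: 11-000 ←essential
Essential: -101-0, 000-0-, 0000-0, 001111, 01101-, 1011-0, 10110-, 11-000
Petrick residual → 0-1001, 01110-, 1-0001, 110-11
Min cover (12 terms): bc'df' + a'cd'e'f + a'b'c'e' + a'b'c'd'f' + a'b'cdef + a'bcd'e + a'bcde' + ac'd'e'f + ab'cdf' + ab'cde' + abd'e'f' + abc'ef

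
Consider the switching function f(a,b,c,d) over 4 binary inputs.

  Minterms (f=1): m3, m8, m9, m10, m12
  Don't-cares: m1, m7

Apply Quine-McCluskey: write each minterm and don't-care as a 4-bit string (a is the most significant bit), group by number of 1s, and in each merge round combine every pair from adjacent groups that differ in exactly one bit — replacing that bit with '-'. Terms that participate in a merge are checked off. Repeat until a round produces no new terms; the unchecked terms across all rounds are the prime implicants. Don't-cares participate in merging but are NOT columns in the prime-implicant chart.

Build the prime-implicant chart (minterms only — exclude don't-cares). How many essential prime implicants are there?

size-2^0 implicants → 0001(✓)  0011(✓)  0111(✓)  1000(✓)  1001(✓)  1010(✓)  1100(✓)
size-2^1 implicants → -001  0-11  00-1  1-00  10-0  100-
Unchecked terms (primes): -001, 0-11, 00-1, 1-00, 10-0, 100-
Minterm coverage:
  m3 ⊆ 0-11,00-1
  m8 ⊆ 1-00,10-0,100-
  m9 ⊆ -001,100-
  m10 ⊆ 10-0 [E]
  m12 ⊆ 1-00 [E]
E = {1-00, 10-0}

2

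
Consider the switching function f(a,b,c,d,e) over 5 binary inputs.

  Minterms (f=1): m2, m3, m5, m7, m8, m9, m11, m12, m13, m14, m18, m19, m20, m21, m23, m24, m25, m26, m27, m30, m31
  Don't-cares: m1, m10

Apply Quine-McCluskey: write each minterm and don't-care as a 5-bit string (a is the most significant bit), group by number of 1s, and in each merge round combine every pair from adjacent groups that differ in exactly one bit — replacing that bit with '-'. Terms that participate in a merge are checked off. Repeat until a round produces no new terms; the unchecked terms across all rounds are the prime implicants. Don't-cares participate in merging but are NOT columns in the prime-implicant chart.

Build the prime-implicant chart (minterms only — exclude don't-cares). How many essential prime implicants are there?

[col 0] 00001*, 00010*, 00011*, 00101*, 00111*, 01000*, 01001*, 01010*, 01011*, 01100*, 01101*, 01110*, 10010*, 10011*, 10100*, 10101*, 10111*, 11000*, 11001*, 11010*, 11011*, 11110*, 11111*
[col 1] -0010*, -0011*, -0101*, -0111*, -1000*, -1001*, -1010*, -1011*, -1110*, 0-001*, 0-010*, 0-011*, 0-101*, 00-01*, 00-11*, 000-1*, 0001-*, 001-1*, 01-00*, 01-01*, 01-10*, 010-0*, 010-1*, 0100-*, 0101-*, 011-0*, 0110-*, 1-010*, 1-011*, 1-111*, 10-11*, 1001-*, 101-1*, 1010-, 11-10*, 11-11*, 110-0*, 110-1*, 1100-*, 1101-*, 1111-*
[col 2] --010*, --011*, -0-11, -001-*, -01-1, -1-10, -10-0*, -10-1*, -100-*, -101-*, 0--01, 0-0-1, 0-01-*, 00--1, 01--0, 01-0-, 010--*, 1--11, 1-01-*, 11-1-, 110--*
[col 3] --01-, -10--
Prime implicants: --01-, -0-11, -01-1, -1-10, -10--, 0--01, 0-0-1, 00--1, 01--0, 01-0-, 1--11, 1010-, 11-1-
PI chart (minterm → PIs covering it):
  2 | --01-  (sole → essential)
  3 | --01-,-0-11,0-0-1,00--1
  5 | -01-1,0--01,00--1
  7 | -0-11,-01-1,00--1
  8 | -10--,01--0,01-0-
  9 | -10--,0--01,0-0-1,01-0-
  11 | --01-,-10--,0-0-1
  12 | 01--0,01-0-
  13 | 0--01,01-0-
  14 | -1-10,01--0
  18 | --01-  (sole → essential)
  19 | --01-,-0-11,1--11
  20 | 1010-  (sole → essential)
  21 | -01-1,1010-
  23 | -0-11,-01-1,1--11
  24 | -10--  (sole → essential)
  25 | -10--  (sole → essential)
  26 | --01-,-1-10,-10--,11-1-
  27 | --01-,-10--,1--11,11-1-
  30 | -1-10,11-1-
  31 | 1--11,11-1-
Essential prime implicants: --01-, -10--, 1010-

3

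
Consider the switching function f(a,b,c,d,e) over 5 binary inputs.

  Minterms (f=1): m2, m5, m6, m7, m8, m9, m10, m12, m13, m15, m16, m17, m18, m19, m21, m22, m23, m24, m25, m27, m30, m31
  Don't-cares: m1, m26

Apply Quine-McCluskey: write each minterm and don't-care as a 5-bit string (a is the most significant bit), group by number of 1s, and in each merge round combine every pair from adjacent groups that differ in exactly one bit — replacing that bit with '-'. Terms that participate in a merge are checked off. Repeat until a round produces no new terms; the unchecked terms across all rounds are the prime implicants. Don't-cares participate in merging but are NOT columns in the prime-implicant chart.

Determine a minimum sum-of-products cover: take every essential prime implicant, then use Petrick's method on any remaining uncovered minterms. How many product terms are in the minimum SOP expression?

Round 0: 00001✓ 00010✓ 00101✓ 00110✓ 00111✓ 01000✓ 01001✓ 01010✓ 01100✓ 01101✓ 01111✓ 10000✓ 10001✓ 10010✓ 10011✓ 10101✓ 10110✓ 10111✓ 11000✓ 11001✓ 11010✓ 11011✓ 11110✓ 11111✓
Round 1: -0001✓ -0010✓ -0101✓ -0110✓ -0111✓ -1000✓ -1001✓ -1010✓ -1111✓ 0-001✓ 0-010✓ 0-101✓ 0-111✓ 00-01✓ 00-10✓ 001-1✓ 0011-✓ 01-00✓ 01-01✓ 010-0✓ 0100-✓ 011-1✓ 0110-✓ 1-000✓ 1-001✓ 1-010✓ 1-011✓ 1-110✓ 1-111✓ 10-01✓ 10-10✓ 10-11✓ 100-0✓ 100-1✓ 1000-✓ 1001-✓ 101-1✓ 1011-✓ 11-10✓ 11-11✓ 110-0✓ 110-1✓ 1100-✓ 1101-✓ 1111-✓
Round 2: --001 --010 --111 -0-01 -0-10 -01-1 -011- -10-0 -100- 0--01 0-1-1 01-0- 1--10✓ 1--11✓ 1-0-0✓ 1-0-1✓ 1-00-✓ 1-01-✓ 1-11-✓ 10--1 10-1-✓ 100--✓ 11-1-✓ 110--✓
Round 3: 1--1- 1-0--
PIs = {--001, --010, --111, -0-01, -0-10, -01-1, -011-, -10-0, -100-, 0--01, 0-1-1, 01-0-, 1--1-, 1-0--, 10--1}
Coverage chart:
  m2: --010,-0-10
  m5: -0-01,-01-1,0--01,0-1-1
  m6: -0-10,-011-
  m7: --111,-01-1,-011-,0-1-1
  m8: -10-0,-100-,01-0-
  m9: --001,-100-,0--01,01-0-
  m10: --010,-10-0
  m12: 01-0- ←essential
  m13: 0--01,0-1-1,01-0-
  m15: --111,0-1-1
  m16: 1-0-- ←essential
  m17: --001,-0-01,1-0--,10--1
  m18: --010,-0-10,1--1-,1-0--
  m19: 1--1-,1-0--,10--1
  m21: -0-01,-01-1,10--1
  m22: -0-10,-011-,1--1-
  m23: --111,-01-1,-011-,1--1-,10--1
  m24: -10-0,-100-,1-0--
  m25: --001,-100-,1-0--
  m27: 1--1-,1-0--
  m30: 1--1- ←essential
  m31: --111,1--1-
Essential: 01-0-, 1--1-, 1-0--
Petrick residual → --010, --111, -0-01, -0-10
Min cover (7 terms): c'de' + cde + b'd'e + b'de' + a'bd' + ad + ac'

7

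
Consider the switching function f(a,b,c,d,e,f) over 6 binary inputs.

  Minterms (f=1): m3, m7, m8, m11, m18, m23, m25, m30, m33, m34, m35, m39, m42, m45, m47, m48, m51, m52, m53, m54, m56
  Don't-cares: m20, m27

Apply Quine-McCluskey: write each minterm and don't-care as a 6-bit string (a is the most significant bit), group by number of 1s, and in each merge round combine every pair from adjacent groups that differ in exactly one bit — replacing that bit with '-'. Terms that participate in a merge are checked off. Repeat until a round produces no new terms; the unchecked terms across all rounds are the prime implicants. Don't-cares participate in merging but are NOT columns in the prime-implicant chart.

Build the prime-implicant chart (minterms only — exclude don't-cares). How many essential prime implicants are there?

12

Round 0: 000011✓ 000111✓ 001000 001011✓ 010010 010100✓ 010111✓ 011001✓ 011011✓ 011110 100001✓ 100010✓ 100011✓ 100111✓ 101010✓ 101101✓ 101111✓ 110000✓ 110011✓ 110100✓ 110101✓ 110110✓ 111000✓
Round 1: -00011✓ -00111✓ -10100 0-0111 0-1011 00-011 000-11✓ 0110-1 1-0011 10-010 10-111 100-11✓ 1000-1 10001- 1011-1 11-000 110-00 1101-0 11010-
Round 2: -00-11
PIs = {-00-11, -10100, 0-0111, 0-1011, 00-011, 001000, 010010, 0110-1, 011110, 1-0011, 10-010, 10-111, 1000-1, 10001-, 1011-1, 11-000, 110-00, 1101-0, 11010-}
Coverage chart:
  m3: -00-11,00-011
  m7: -00-11,0-0111
  m8: 001000 ←essential
  m11: 0-1011,00-011
  m18: 010010 ←essential
  m23: 0-0111 ←essential
  m25: 0110-1 ←essential
  m30: 011110 ←essential
  m33: 1000-1 ←essential
  m34: 10-010,10001-
  m35: -00-11,1-0011,1000-1,10001-
  m39: -00-11,10-111
  m42: 10-010 ←essential
  m45: 1011-1 ←essential
  m47: 10-111,1011-1
  m48: 11-000,110-00
  m51: 1-0011 ←essential
  m52: -10100,110-00,1101-0,11010-
  m53: 11010- ←essential
  m54: 1101-0 ←essential
  m56: 11-000 ←essential
Essential: 0-0111, 001000, 010010, 0110-1, 011110, 1-0011, 10-010, 1000-1, 1011-1, 11-000, 1101-0, 11010-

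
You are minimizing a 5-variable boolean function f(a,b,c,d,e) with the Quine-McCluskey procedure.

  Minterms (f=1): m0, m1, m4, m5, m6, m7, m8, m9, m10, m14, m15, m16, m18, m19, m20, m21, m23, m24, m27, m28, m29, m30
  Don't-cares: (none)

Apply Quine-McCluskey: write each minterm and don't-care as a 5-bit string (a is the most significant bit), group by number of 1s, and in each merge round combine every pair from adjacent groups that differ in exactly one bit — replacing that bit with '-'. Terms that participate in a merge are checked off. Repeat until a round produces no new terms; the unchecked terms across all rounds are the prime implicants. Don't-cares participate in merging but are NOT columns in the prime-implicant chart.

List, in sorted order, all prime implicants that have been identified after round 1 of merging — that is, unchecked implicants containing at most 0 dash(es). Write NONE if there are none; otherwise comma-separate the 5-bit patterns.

Round 0: 00000✓ 00001✓ 00100✓ 00101✓ 00110✓ 00111✓ 01000✓ 01001✓ 01010✓ 01110✓ 01111✓ 10000✓ 10010✓ 10011✓ 10100✓ 10101✓ 10111✓ 11000✓ 11011✓ 11100✓ 11101✓ 11110✓
Round 1: -0000✓ -0100✓ -0101✓ -0111✓ -1000✓ -1110 0-000✓ 0-001✓ 0-110✓ 0-111✓ 00-00✓ 00-01✓ 0000-✓ 001-0✓ 001-1✓ 0010-✓ 0011-✓ 01-10 010-0 0100-✓ 0111-✓ 1-000✓ 1-011 1-100✓ 1-101✓ 10-00✓ 10-11 100-0 1001- 101-1✓ 1010-✓ 11-00✓ 111-0 1110-✓
Round 2: --000 -0-00 -01-1 -010- 0-00- 0-11- 00-0- 001-- 1--00 1-10-
PIs = {--000, -0-00, -01-1, -010-, -1110, 0-00-, 0-11-, 00-0-, 001--, 01-10, 010-0, 1--00, 1-011, 1-10-, 10-11, 100-0, 1001-, 111-0}

NONE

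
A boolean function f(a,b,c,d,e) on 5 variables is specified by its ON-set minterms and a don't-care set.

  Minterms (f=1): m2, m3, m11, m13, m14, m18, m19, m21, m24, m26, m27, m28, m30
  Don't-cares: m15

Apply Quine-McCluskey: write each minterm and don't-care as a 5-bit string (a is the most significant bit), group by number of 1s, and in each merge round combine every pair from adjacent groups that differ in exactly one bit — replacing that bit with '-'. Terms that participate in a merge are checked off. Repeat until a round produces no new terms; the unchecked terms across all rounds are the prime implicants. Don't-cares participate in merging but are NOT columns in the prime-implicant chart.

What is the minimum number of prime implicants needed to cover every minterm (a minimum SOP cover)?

6

Round 0: 00010✓ 00011✓ 01011✓ 01101✓ 01110✓ 01111✓ 10010✓ 10011✓ 10101 11000✓ 11010✓ 11011✓ 11100✓ 11110✓
Round 1: -0010✓ -0011✓ -1011✓ -1110 0-011✓ 0001-✓ 01-11 011-1 0111- 1-010✓ 1-011✓ 1001-✓ 11-00✓ 11-10✓ 110-0✓ 1101-✓ 111-0✓
Round 2: --011 -001- 1-01- 11--0
PIs = {--011, -001-, -1110, 01-11, 011-1, 0111-, 1-01-, 10101, 11--0}
Coverage chart:
  m2: -001- ←essential
  m3: --011,-001-
  m11: --011,01-11
  m13: 011-1 ←essential
  m14: -1110,0111-
  m18: -001-,1-01-
  m19: --011,-001-,1-01-
  m21: 10101 ←essential
  m24: 11--0 ←essential
  m26: 1-01-,11--0
  m27: --011,1-01-
  m28: 11--0 ←essential
  m30: -1110,11--0
Essential: -001-, 011-1, 10101, 11--0
Petrick residual → --011, -1110
Min cover (6 terms): c'de + b'c'd + bcde' + a'bce + ab'cd'e + abe'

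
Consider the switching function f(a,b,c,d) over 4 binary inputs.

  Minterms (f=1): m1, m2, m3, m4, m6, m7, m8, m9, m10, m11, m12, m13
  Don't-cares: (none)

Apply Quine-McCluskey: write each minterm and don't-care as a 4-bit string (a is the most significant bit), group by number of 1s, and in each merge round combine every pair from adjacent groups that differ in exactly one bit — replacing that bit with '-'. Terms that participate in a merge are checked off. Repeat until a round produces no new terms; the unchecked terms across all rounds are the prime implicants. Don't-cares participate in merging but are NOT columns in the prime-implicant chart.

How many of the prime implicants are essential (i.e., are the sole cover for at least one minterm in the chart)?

3

Round 0: 0001✓ 0010✓ 0011✓ 0100✓ 0110✓ 0111✓ 1000✓ 1001✓ 1010✓ 1011✓ 1100✓ 1101✓
Round 1: -001✓ -010✓ -011✓ -100 0-10✓ 0-11✓ 00-1✓ 001-✓ 01-0 011-✓ 1-00✓ 1-01✓ 10-0✓ 10-1✓ 100-✓ 101-✓ 110-✓
Round 2: -0-1 -01- 0-1- 1-0- 10--
PIs = {-0-1, -01-, -100, 0-1-, 01-0, 1-0-, 10--}
Coverage chart:
  m1: -0-1 ←essential
  m2: -01-,0-1-
  m3: -0-1,-01-,0-1-
  m4: -100,01-0
  m6: 0-1-,01-0
  m7: 0-1- ←essential
  m8: 1-0-,10--
  m9: -0-1,1-0-,10--
  m10: -01-,10--
  m11: -0-1,-01-,10--
  m12: -100,1-0-
  m13: 1-0- ←essential
Essential: -0-1, 0-1-, 1-0-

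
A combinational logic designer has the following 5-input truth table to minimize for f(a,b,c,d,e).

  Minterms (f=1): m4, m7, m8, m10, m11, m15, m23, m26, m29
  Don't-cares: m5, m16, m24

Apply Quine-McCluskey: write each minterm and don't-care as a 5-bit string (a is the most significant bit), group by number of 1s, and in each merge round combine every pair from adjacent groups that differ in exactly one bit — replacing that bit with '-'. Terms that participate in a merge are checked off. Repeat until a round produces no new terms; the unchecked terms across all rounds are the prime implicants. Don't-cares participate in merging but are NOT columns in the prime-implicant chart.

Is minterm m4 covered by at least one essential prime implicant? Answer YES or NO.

size-2^0 implicants → 00100(✓)  00101(✓)  00111(✓)  01000(✓)  01010(✓)  01011(✓)  01111(✓)  10000(✓)  10111(✓)  11000(✓)  11010(✓)  11101
size-2^1 implicants → -0111  -1000(✓)  -1010(✓)  0-111  001-1  0010-  01-11  010-0(✓)  0101-  1-000  110-0(✓)
size-2^2 implicants → -10-0
Unchecked terms (primes): -0111, -10-0, 0-111, 001-1, 0010-, 01-11, 0101-, 1-000, 11101
Minterm coverage:
  m4 ⊆ 0010- [E]
  m7 ⊆ -0111,0-111,001-1
  m8 ⊆ -10-0 [E]
  m10 ⊆ -10-0,0101-
  m11 ⊆ 01-11,0101-
  m15 ⊆ 0-111,01-11
  m23 ⊆ -0111 [E]
  m26 ⊆ -10-0 [E]
  m29 ⊆ 11101 [E]
E = {-0111, -10-0, 0010-, 11101}

YES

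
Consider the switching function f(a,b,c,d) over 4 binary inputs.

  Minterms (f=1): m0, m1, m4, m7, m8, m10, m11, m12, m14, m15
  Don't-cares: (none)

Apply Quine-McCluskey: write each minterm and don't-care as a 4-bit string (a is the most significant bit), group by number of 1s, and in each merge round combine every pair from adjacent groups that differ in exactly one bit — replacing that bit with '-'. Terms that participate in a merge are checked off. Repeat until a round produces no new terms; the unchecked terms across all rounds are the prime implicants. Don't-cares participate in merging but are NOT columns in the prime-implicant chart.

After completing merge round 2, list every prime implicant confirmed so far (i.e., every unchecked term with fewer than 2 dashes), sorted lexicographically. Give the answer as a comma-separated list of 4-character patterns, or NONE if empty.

size-2^0 implicants → 0000(✓)  0001(✓)  0100(✓)  0111(✓)  1000(✓)  1010(✓)  1011(✓)  1100(✓)  1110(✓)  1111(✓)
size-2^1 implicants → -000(✓)  -100(✓)  -111  0-00(✓)  000-  1-00(✓)  1-10(✓)  1-11(✓)  10-0(✓)  101-(✓)  11-0(✓)  111-(✓)
size-2^2 implicants → --00  1--0  1-1-
Unchecked terms (primes): --00, -111, 000-, 1--0, 1-1-

-111, 000-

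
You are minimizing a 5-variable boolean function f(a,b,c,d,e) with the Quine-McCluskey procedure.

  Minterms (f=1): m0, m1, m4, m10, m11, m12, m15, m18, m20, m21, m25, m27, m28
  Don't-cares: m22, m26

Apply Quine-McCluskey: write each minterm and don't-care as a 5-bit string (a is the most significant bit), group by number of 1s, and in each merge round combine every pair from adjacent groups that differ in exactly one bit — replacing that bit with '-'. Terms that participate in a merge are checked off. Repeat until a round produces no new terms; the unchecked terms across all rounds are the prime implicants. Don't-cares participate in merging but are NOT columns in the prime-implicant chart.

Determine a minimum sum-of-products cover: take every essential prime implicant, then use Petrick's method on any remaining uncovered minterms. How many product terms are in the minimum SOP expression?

Round 0: 00000✓ 00001✓ 00100✓ 01010✓ 01011✓ 01100✓ 01111✓ 10010✓ 10100✓ 10101✓ 10110✓ 11001✓ 11010✓ 11011✓ 11100✓
Round 1: -0100✓ -1010✓ -1011✓ -1100✓ 0-100✓ 00-00 0000- 01-11 0101-✓ 1-010 1-100✓ 10-10 101-0 1010- 110-1 1101-✓
Round 2: --100 -101-
PIs = {--100, -101-, 00-00, 0000-, 01-11, 1-010, 10-10, 101-0, 1010-, 110-1}
Coverage chart:
  m0: 00-00,0000-
  m1: 0000- ←essential
  m4: --100,00-00
  m10: -101- ←essential
  m11: -101-,01-11
  m12: --100 ←essential
  m15: 01-11 ←essential
  m18: 1-010,10-10
  m20: --100,101-0,1010-
  m21: 1010- ←essential
  m25: 110-1 ←essential
  m27: -101-,110-1
  m28: --100 ←essential
Essential: --100, -101-, 0000-, 01-11, 1010-, 110-1
Petrick residual → 1-010
Min cover (7 terms): cd'e' + bc'd + a'b'c'd' + a'bde + ac'de' + ab'cd' + abc'e

7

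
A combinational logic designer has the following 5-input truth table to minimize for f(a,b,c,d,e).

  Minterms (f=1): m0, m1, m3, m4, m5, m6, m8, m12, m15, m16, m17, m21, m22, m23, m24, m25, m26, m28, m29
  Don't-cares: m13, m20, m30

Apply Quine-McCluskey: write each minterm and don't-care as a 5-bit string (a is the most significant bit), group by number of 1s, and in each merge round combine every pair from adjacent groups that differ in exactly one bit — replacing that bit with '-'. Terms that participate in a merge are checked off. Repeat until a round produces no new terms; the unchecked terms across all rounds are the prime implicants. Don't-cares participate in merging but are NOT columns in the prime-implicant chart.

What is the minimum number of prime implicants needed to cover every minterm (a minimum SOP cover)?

8

size-2^0 implicants → 00000(✓)  00001(✓)  00011(✓)  00100(✓)  00101(✓)  00110(✓)  01000(✓)  01100(✓)  01101(✓)  01111(✓)  10000(✓)  10001(✓)  10100(✓)  10101(✓)  10110(✓)  10111(✓)  11000(✓)  11001(✓)  11010(✓)  11100(✓)  11101(✓)  11110(✓)
size-2^1 implicants → -0000(✓)  -0001(✓)  -0100(✓)  -0101(✓)  -0110(✓)  -1000(✓)  -1100(✓)  -1101(✓)  0-000(✓)  0-100(✓)  0-101(✓)  00-00(✓)  00-01(✓)  000-1  0000-(✓)  001-0(✓)  0010-(✓)  01-00(✓)  011-1  0110-(✓)  1-000(✓)  1-001(✓)  1-100(✓)  1-101(✓)  1-110(✓)  10-00(✓)  10-01(✓)  1000-(✓)  101-0(✓)  101-1(✓)  1010-(✓)  1011-(✓)  11-00(✓)  11-01(✓)  11-10(✓)  110-0(✓)  1100-(✓)  111-0(✓)  1110-(✓)
size-2^2 implicants → --000(✓)  --100(✓)  --101(✓)  -0-00(✓)  -0-01(✓)  -000-(✓)  -01-0  -010-(✓)  -1-00(✓)  -110-(✓)  0--00(✓)  0-10-(✓)  00-0-(✓)  1--00(✓)  1--01(✓)  1-00-(✓)  1-1-0  1-10-(✓)  10-0-(✓)  101--  11--0  11-0-(✓)
size-2^3 implicants → ---00  --10-  -0-0-  1--0-
Unchecked terms (primes): ---00, --10-, -0-0-, -01-0, 000-1, 011-1, 1--0-, 1-1-0, 101--, 11--0
Minterm coverage:
  m0 ⊆ ---00,-0-0-
  m1 ⊆ -0-0-,000-1
  m3 ⊆ 000-1 [E]
  m4 ⊆ ---00,--10-,-0-0-,-01-0
  m5 ⊆ --10-,-0-0-
  m6 ⊆ -01-0 [E]
  m8 ⊆ ---00 [E]
  m12 ⊆ ---00,--10-
  m15 ⊆ 011-1 [E]
  m16 ⊆ ---00,-0-0-,1--0-
  m17 ⊆ -0-0-,1--0-
  m21 ⊆ --10-,-0-0-,1--0-,101--
  m22 ⊆ -01-0,1-1-0,101--
  m23 ⊆ 101-- [E]
  m24 ⊆ ---00,1--0-,11--0
  m25 ⊆ 1--0- [E]
  m26 ⊆ 11--0 [E]
  m28 ⊆ ---00,--10-,1--0-,1-1-0,11--0
  m29 ⊆ --10-,1--0-
E = {---00, -01-0, 000-1, 011-1, 1--0-, 101--, 11--0}
Petrick residual → --10-
Cover = d'e' + cd' + b'ce' + a'b'c'e + a'bce + ad' + ab'c + abe'  |cover|=8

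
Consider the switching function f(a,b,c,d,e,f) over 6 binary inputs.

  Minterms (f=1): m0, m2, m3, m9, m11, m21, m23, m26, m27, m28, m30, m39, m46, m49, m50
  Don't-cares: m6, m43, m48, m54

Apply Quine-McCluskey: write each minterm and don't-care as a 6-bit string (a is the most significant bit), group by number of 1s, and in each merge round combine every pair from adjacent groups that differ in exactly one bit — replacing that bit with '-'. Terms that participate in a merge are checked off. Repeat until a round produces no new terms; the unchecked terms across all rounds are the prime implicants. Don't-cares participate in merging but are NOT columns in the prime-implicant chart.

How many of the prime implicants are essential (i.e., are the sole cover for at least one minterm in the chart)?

7

[col 0] 000000*, 000010*, 000011*, 000110*, 001001*, 001011*, 010101*, 010111*, 011010*, 011011*, 011100*, 011110*, 100111, 101011*, 101110, 110000*, 110001*, 110010*, 110110*
[col 1] -01011, 0-1011, 00-011, 000-10, 0000-0, 00001-, 0010-1, 0101-1, 011-10, 01101-, 0111-0, 110-10, 1100-0, 11000-
Prime implicants: -01011, 0-1011, 00-011, 000-10, 0000-0, 00001-, 0010-1, 0101-1, 011-10, 01101-, 0111-0, 100111, 101110, 110-10, 1100-0, 11000-
PI chart (minterm → PIs covering it):
  0 | 0000-0  (sole → essential)
  2 | 000-10,0000-0,00001-
  3 | 00-011,00001-
  9 | 0010-1  (sole → essential)
  11 | -01011,0-1011,00-011,0010-1
  21 | 0101-1  (sole → essential)
  23 | 0101-1  (sole → essential)
  26 | 011-10,01101-
  27 | 0-1011,01101-
  28 | 0111-0  (sole → essential)
  30 | 011-10,0111-0
  39 | 100111  (sole → essential)
  46 | 101110  (sole → essential)
  49 | 11000-  (sole → essential)
  50 | 110-10,1100-0
Essential prime implicants: 0000-0, 0010-1, 0101-1, 0111-0, 100111, 101110, 11000-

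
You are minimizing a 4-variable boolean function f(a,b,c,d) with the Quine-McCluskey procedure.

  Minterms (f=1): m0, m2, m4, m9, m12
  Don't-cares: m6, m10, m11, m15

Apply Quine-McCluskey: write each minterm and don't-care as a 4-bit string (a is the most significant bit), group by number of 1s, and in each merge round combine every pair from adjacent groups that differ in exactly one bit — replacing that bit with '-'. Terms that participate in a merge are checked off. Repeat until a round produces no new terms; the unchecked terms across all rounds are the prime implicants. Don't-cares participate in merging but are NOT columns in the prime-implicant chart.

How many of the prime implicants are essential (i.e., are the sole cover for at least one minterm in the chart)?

Round 0: 0000✓ 0010✓ 0100✓ 0110✓ 1001✓ 1010✓ 1011✓ 1100✓ 1111✓
Round 1: -010 -100 0-00✓ 0-10✓ 00-0✓ 01-0✓ 1-11 10-1 101-
Round 2: 0--0
PIs = {-010, -100, 0--0, 1-11, 10-1, 101-}
Coverage chart:
  m0: 0--0 ←essential
  m2: -010,0--0
  m4: -100,0--0
  m9: 10-1 ←essential
  m12: -100 ←essential
Essential: -100, 0--0, 10-1

3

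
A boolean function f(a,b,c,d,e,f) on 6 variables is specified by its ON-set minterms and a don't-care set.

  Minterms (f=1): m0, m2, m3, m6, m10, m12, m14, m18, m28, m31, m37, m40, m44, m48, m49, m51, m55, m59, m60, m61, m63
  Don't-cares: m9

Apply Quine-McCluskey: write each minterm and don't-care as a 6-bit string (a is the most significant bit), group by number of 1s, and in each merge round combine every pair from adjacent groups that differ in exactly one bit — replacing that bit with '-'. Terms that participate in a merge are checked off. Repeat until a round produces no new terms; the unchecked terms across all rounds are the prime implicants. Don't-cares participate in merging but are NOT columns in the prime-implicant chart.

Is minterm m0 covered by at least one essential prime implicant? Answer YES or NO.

[col 0] 000000*, 000010*, 000011*, 000110*, 001001, 001010*, 001100*, 001110*, 010010*, 011100*, 011111*, 100101, 101000*, 101100*, 110000*, 110001*, 110011*, 110111*, 111011*, 111100*, 111101*, 111111*
[col 1] -01100*, -11100*, -11111, 0-0010, 0-1100*, 00-010*, 00-110*, 000-10*, 0000-0, 00001-, 001-10*, 0011-0, 1-1100*, 101-00, 11-011*, 11-111*, 110-11*, 1100-1, 11000-, 111-11*, 1111-1, 11110-
[col 2] --1100, 00--10, 11--11
Prime implicants: --1100, -11111, 0-0010, 00--10, 0000-0, 00001-, 001001, 0011-0, 100101, 101-00, 11--11, 1100-1, 11000-, 1111-1, 11110-
PI chart (minterm → PIs covering it):
  0 | 0000-0  (sole → essential)
  2 | 0-0010,00--10,0000-0,00001-
  3 | 00001-  (sole → essential)
  6 | 00--10  (sole → essential)
  10 | 00--10  (sole → essential)
  12 | --1100,0011-0
  14 | 00--10,0011-0
  18 | 0-0010  (sole → essential)
  28 | --1100  (sole → essential)
  31 | -11111  (sole → essential)
  37 | 100101  (sole → essential)
  40 | 101-00  (sole → essential)
  44 | --1100,101-00
  48 | 11000-  (sole → essential)
  49 | 1100-1,11000-
  51 | 11--11,1100-1
  55 | 11--11  (sole → essential)
  59 | 11--11  (sole → essential)
  60 | --1100,11110-
  61 | 1111-1,11110-
  63 | -11111,11--11,1111-1
Essential prime implicants: --1100, -11111, 0-0010, 00--10, 0000-0, 00001-, 100101, 101-00, 11--11, 11000-

YES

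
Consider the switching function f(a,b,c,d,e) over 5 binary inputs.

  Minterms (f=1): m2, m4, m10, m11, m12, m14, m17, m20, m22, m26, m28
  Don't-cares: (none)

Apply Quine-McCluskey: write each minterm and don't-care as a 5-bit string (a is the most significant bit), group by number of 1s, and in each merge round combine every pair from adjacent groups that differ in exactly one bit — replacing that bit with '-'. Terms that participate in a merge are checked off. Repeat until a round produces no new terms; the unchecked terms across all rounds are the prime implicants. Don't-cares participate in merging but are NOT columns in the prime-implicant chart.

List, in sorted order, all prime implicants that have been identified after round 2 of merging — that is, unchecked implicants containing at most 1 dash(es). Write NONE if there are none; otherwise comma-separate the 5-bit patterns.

size-2^0 implicants → 00010(✓)  00100(✓)  01010(✓)  01011(✓)  01100(✓)  01110(✓)  10001  10100(✓)  10110(✓)  11010(✓)  11100(✓)
size-2^1 implicants → -0100(✓)  -1010  -1100(✓)  0-010  0-100(✓)  01-10  0101-  011-0  1-100(✓)  101-0
size-2^2 implicants → --100
Unchecked terms (primes): --100, -1010, 0-010, 01-10, 0101-, 011-0, 10001, 101-0

-1010, 0-010, 01-10, 0101-, 011-0, 10001, 101-0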